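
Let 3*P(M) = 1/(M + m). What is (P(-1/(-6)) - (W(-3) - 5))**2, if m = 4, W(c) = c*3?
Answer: 123904/625 ≈ 198.25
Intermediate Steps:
W(c) = 3*c
P(M) = 1/(3*(4 + M)) (P(M) = 1/(3*(M + 4)) = 1/(3*(4 + M)))
(P(-1/(-6)) - (W(-3) - 5))**2 = (1/(3*(4 - 1/(-6))) - (3*(-3) - 5))**2 = (1/(3*(4 - 1*(-1/6))) - (-9 - 5))**2 = (1/(3*(4 + 1/6)) - 1*(-14))**2 = (1/(3*(25/6)) + 14)**2 = ((1/3)*(6/25) + 14)**2 = (2/25 + 14)**2 = (352/25)**2 = 123904/625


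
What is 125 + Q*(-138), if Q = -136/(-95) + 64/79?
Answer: -1383587/7505 ≈ -184.36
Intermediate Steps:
Q = 16824/7505 (Q = -136*(-1/95) + 64*(1/79) = 136/95 + 64/79 = 16824/7505 ≈ 2.2417)
125 + Q*(-138) = 125 + (16824/7505)*(-138) = 125 - 2321712/7505 = -1383587/7505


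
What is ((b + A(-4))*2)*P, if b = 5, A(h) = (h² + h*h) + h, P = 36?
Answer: 2376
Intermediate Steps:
A(h) = h + 2*h² (A(h) = (h² + h²) + h = 2*h² + h = h + 2*h²)
((b + A(-4))*2)*P = ((5 - 4*(1 + 2*(-4)))*2)*36 = ((5 - 4*(1 - 8))*2)*36 = ((5 - 4*(-7))*2)*36 = ((5 + 28)*2)*36 = (33*2)*36 = 66*36 = 2376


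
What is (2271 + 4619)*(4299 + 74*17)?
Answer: 38287730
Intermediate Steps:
(2271 + 4619)*(4299 + 74*17) = 6890*(4299 + 1258) = 6890*5557 = 38287730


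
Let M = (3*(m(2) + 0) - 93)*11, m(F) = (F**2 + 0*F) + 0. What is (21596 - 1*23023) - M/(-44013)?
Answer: -20935814/14671 ≈ -1427.0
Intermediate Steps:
m(F) = F**2 (m(F) = (F**2 + 0) + 0 = F**2 + 0 = F**2)
M = -891 (M = (3*(2**2 + 0) - 93)*11 = (3*(4 + 0) - 93)*11 = (3*4 - 93)*11 = (12 - 93)*11 = -81*11 = -891)
(21596 - 1*23023) - M/(-44013) = (21596 - 1*23023) - (-891)/(-44013) = (21596 - 23023) - (-891)*(-1)/44013 = -1427 - 1*297/14671 = -1427 - 297/14671 = -20935814/14671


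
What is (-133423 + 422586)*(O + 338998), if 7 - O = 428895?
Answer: -25992862070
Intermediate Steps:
O = -428888 (O = 7 - 1*428895 = 7 - 428895 = -428888)
(-133423 + 422586)*(O + 338998) = (-133423 + 422586)*(-428888 + 338998) = 289163*(-89890) = -25992862070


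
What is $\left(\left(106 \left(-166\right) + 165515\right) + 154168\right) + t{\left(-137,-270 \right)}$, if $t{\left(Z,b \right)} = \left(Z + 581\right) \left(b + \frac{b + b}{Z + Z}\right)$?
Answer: $\frac{25082239}{137} \approx 1.8308 \cdot 10^{5}$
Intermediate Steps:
$t{\left(Z,b \right)} = \left(581 + Z\right) \left(b + \frac{b}{Z}\right)$ ($t{\left(Z,b \right)} = \left(581 + Z\right) \left(b + \frac{2 b}{2 Z}\right) = \left(581 + Z\right) \left(b + 2 b \frac{1}{2 Z}\right) = \left(581 + Z\right) \left(b + \frac{b}{Z}\right)$)
$\left(\left(106 \left(-166\right) + 165515\right) + 154168\right) + t{\left(-137,-270 \right)} = \left(\left(106 \left(-166\right) + 165515\right) + 154168\right) - \frac{270 \left(581 - 137 \left(582 - 137\right)\right)}{-137} = \left(\left(-17596 + 165515\right) + 154168\right) - - \frac{270 \left(581 - 60965\right)}{137} = \left(147919 + 154168\right) - - \frac{270 \left(581 - 60965\right)}{137} = 302087 - \left(- \frac{270}{137}\right) \left(-60384\right) = 302087 - \frac{16303680}{137} = \frac{25082239}{137}$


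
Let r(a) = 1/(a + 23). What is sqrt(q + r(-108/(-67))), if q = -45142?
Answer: I*sqrt(122750061059)/1649 ≈ 212.47*I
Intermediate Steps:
r(a) = 1/(23 + a)
sqrt(q + r(-108/(-67))) = sqrt(-45142 + 1/(23 - 108/(-67))) = sqrt(-45142 + 1/(23 - 108*(-1/67))) = sqrt(-45142 + 1/(23 + 108/67)) = sqrt(-45142 + 1/(1649/67)) = sqrt(-45142 + 67/1649) = sqrt(-74439091/1649) = I*sqrt(122750061059)/1649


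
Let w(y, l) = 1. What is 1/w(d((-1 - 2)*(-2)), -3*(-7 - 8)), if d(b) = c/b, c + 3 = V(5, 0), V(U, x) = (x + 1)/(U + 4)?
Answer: 1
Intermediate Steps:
V(U, x) = (1 + x)/(4 + U)
c = -26/9 (c = -3 + (1 + 0)/(4 + 5) = -3 + 1/9 = -3 + (⅑)*1 = -3 + ⅑ = -26/9 ≈ -2.8889)
d(b) = -26/(9*b)
1/w(d((-1 - 2)*(-2)), -3*(-7 - 8)) = 1/1 = 1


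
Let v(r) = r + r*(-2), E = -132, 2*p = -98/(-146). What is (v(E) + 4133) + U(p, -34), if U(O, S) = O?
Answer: 622739/146 ≈ 4265.3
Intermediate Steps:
p = 49/146 (p = (-98/(-146))/2 = (-98*(-1/146))/2 = (½)*(49/73) = 49/146 ≈ 0.33562)
v(r) = -r (v(r) = r - 2*r = -r)
(v(E) + 4133) + U(p, -34) = (-1*(-132) + 4133) + 49/146 = (132 + 4133) + 49/146 = 4265 + 49/146 = 622739/146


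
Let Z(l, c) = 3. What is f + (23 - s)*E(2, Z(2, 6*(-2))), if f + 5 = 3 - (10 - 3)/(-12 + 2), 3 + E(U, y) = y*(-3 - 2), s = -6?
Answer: -5233/10 ≈ -523.30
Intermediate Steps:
E(U, y) = -3 - 5*y (E(U, y) = -3 + y*(-3 - 2) = -3 + y*(-5) = -3 - 5*y)
f = -13/10 (f = -5 + (3 - (10 - 3)/(-12 + 2)) = -5 + (3 - 7/(-10)) = -5 + (3 - 7*(-1)/10) = -5 + (3 - 1*(-7/10)) = -5 + (3 + 7/10) = -5 + 37/10 = -13/10 ≈ -1.3000)
f + (23 - s)*E(2, Z(2, 6*(-2))) = -13/10 + (23 - 1*(-6))*(-3 - 5*3) = -13/10 + (23 + 6)*(-3 - 15) = -13/10 + 29*(-18) = -13/10 - 522 = -5233/10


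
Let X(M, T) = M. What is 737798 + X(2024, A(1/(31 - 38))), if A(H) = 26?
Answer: 739822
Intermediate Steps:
737798 + X(2024, A(1/(31 - 38))) = 737798 + 2024 = 739822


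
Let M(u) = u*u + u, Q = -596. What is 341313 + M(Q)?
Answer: 695933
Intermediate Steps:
M(u) = u + u² (M(u) = u² + u = u + u²)
341313 + M(Q) = 341313 - 596*(1 - 596) = 341313 - 596*(-595) = 341313 + 354620 = 695933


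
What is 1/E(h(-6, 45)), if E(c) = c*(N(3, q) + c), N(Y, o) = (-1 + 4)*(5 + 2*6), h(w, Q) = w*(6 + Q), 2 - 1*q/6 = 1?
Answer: 1/78030 ≈ 1.2816e-5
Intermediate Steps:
q = 6 (q = 12 - 6*1 = 12 - 6 = 6)
N(Y, o) = 51 (N(Y, o) = 3*(5 + 12) = 3*17 = 51)
E(c) = c*(51 + c)
1/E(h(-6, 45)) = 1/((-6*(6 + 45))*(51 - 6*(6 + 45))) = 1/((-6*51)*(51 - 6*51)) = 1/(-306*(51 - 306)) = 1/(-306*(-255)) = 1/78030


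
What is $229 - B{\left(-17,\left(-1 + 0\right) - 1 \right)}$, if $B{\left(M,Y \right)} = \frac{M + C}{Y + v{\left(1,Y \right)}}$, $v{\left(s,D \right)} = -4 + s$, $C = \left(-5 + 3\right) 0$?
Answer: $\frac{1128}{5} \approx 225.6$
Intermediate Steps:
$C = 0$ ($C = \left(-2\right) 0 = 0$)
$B{\left(M,Y \right)} = \frac{M}{-3 + Y}$ ($B{\left(M,Y \right)} = \frac{M + 0}{Y + \left(-4 + 1\right)} = \frac{M}{Y - 3} = \frac{M}{-3 + Y}$)
$229 - B{\left(-17,\left(-1 + 0\right) - 1 \right)} = 229 - - \frac{17}{-3 + \left(\left(-1 + 0\right) - 1\right)} = 229 - - \frac{17}{-3 - 2} = 229 - - \frac{17}{-5} = 229 - \left(-17\right) \left(- \frac{1}{5}\right) = 229 - \frac{17}{5} = \frac{1128}{5}$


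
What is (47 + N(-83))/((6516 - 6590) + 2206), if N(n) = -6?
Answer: 1/52 ≈ 0.019231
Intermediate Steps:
(47 + N(-83))/((6516 - 6590) + 2206) = (47 - 6)/((6516 - 6590) + 2206) = 41/(-74 + 2206) = 41/2132 = 41*(1/2132) = 1/52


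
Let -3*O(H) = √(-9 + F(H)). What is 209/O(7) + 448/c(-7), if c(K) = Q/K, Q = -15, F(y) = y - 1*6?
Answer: 3136/15 + 627*I*√2/4 ≈ 209.07 + 221.68*I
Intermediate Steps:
F(y) = -6 + y (F(y) = y - 6 = -6 + y)
c(K) = -15/K
O(H) = -√(-15 + H)/3 (O(H) = -√(-9 + (-6 + H))/3 = -√(-15 + H)/3)
209/O(7) + 448/c(-7) = 209/((-√(-15 + 7)/3)) + 448/((-15/(-7))) = 209/((-2*I*√2/3)) + 448/((-15*(-⅐))) = 209/((-2*I*√2/3)) + 448/(15/7) = 209/((-2*I*√2/3)) + 448*(7/15) = 209*(3*I*√2/4) + 3136/15 = 627*I*√2/4 + 3136/15 = 3136/15 + 627*I*√2/4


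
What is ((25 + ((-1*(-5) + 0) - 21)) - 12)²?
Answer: 9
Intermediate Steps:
((25 + ((-1*(-5) + 0) - 21)) - 12)² = ((25 + ((5 + 0) - 21)) - 12)² = ((25 + (5 - 21)) - 12)² = ((25 - 16) - 12)² = (9 - 12)² = (-3)² = 9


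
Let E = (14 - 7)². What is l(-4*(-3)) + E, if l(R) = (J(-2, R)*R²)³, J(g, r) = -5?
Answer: -373247951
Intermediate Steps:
E = 49 (E = 7² = 49)
l(R) = -125*R⁶ (l(R) = (-5*R²)³ = -125*R⁶)
l(-4*(-3)) + E = -125*(-4*(-3))⁶ + 49 = -125*12⁶ + 49 = -125*2985984 + 49 = -373248000 + 49 = -373247951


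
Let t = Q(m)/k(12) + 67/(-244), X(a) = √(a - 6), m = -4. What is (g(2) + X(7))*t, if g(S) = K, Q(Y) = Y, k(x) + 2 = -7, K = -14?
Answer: -4849/2196 ≈ -2.2081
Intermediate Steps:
k(x) = -9 (k(x) = -2 - 7 = -9)
g(S) = -14
X(a) = √(-6 + a)
t = 373/2196 (t = -4/(-9) + 67/(-244) = -4*(-⅑) + 67*(-1/244) = 4/9 - 67/244 = 373/2196 ≈ 0.16985)
(g(2) + X(7))*t = (-14 + √(-6 + 7))*(373/2196) = (-14 + √1)*(373/2196) = (-14 + 1)*(373/2196) = -13*373/2196 = -4849/2196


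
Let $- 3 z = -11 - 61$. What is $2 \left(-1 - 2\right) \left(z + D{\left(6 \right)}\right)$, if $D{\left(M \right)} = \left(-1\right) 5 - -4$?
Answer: $-138$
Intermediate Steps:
$D{\left(M \right)} = -1$ ($D{\left(M \right)} = -5 + 4 = -1$)
$z = 24$ ($z = - \frac{-11 - 61}{3} = \left(- \frac{1}{3}\right) \left(-72\right) = 24$)
$2 \left(-1 - 2\right) \left(z + D{\left(6 \right)}\right) = 2 \left(-1 - 2\right) \left(24 - 1\right) = 2 \left(-3\right) 23 = \left(-6\right) 23 = -138$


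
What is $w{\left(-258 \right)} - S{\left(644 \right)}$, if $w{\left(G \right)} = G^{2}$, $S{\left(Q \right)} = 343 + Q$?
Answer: $65577$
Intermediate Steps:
$w{\left(-258 \right)} - S{\left(644 \right)} = \left(-258\right)^{2} - \left(343 + 644\right) = 66564 - 987 = 65577$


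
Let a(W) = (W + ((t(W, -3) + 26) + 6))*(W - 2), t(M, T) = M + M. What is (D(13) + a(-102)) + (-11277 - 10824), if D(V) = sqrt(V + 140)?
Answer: 6395 + 3*sqrt(17) ≈ 6407.4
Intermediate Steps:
D(V) = sqrt(140 + V)
t(M, T) = 2*M
a(W) = (-2 + W)*(32 + 3*W) (a(W) = (W + ((2*W + 26) + 6))*(W - 2) = (W + ((26 + 2*W) + 6))*(-2 + W) = (W + (32 + 2*W))*(-2 + W) = (32 + 3*W)*(-2 + W) = (-2 + W)*(32 + 3*W))
(D(13) + a(-102)) + (-11277 - 10824) = (sqrt(140 + 13) + (-64 + 3*(-102)**2 + 26*(-102))) + (-11277 - 10824) = (sqrt(153) + (-64 + 3*10404 - 2652)) - 22101 = (3*sqrt(17) + (-64 + 31212 - 2652)) - 22101 = (3*sqrt(17) + 28496) - 22101 = (28496 + 3*sqrt(17)) - 22101 = 6395 + 3*sqrt(17)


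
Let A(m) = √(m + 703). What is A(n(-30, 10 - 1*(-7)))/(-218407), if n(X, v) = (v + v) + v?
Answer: -√754/218407 ≈ -0.00012572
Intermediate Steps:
n(X, v) = 3*v (n(X, v) = 2*v + v = 3*v)
A(m) = √(703 + m)
A(n(-30, 10 - 1*(-7)))/(-218407) = √(703 + 3*(10 - 1*(-7)))/(-218407) = √(703 + 3*(10 + 7))*(-1/218407) = √(703 + 3*17)*(-1/218407) = √(703 + 51)*(-1/218407) = √754*(-1/218407) = -√754/218407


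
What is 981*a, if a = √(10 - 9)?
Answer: 981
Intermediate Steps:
a = 1 (a = √1 = 1)
981*a = 981*1 = 981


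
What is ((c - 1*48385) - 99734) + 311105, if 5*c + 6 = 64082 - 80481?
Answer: 159705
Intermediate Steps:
c = -3281 (c = -6/5 + (64082 - 80481)/5 = -6/5 + (⅕)*(-16399) = -6/5 - 16399/5 = -3281)
((c - 1*48385) - 99734) + 311105 = ((-3281 - 1*48385) - 99734) + 311105 = ((-3281 - 48385) - 99734) + 311105 = (-51666 - 99734) + 311105 = -151400 + 311105 = 159705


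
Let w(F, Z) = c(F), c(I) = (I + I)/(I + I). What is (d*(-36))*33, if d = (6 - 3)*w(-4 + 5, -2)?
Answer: -3564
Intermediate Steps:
c(I) = 1 (c(I) = (2*I)/((2*I)) = (2*I)*(1/(2*I)) = 1)
w(F, Z) = 1
d = 3 (d = (6 - 3)*1 = 3*1 = 3)
(d*(-36))*33 = (3*(-36))*33 = -108*33 = -3564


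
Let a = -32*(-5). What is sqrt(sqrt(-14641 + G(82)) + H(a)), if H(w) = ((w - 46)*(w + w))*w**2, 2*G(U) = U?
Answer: sqrt(933888000 + 10*I*sqrt(146)) ≈ 30560.0 + 0.e-3*I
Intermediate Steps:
G(U) = U/2
a = 160
H(w) = 2*w**3*(-46 + w) (H(w) = ((-46 + w)*(2*w))*w**2 = (2*w*(-46 + w))*w**2 = 2*w**3*(-46 + w))
sqrt(sqrt(-14641 + G(82)) + H(a)) = sqrt(sqrt(-14641 + (1/2)*82) + 2*160**3*(-46 + 160)) = sqrt(sqrt(-14641 + 41) + 2*4096000*114) = sqrt(sqrt(-14600) + 933888000) = sqrt(10*I*sqrt(146) + 933888000) = sqrt(933888000 + 10*I*sqrt(146))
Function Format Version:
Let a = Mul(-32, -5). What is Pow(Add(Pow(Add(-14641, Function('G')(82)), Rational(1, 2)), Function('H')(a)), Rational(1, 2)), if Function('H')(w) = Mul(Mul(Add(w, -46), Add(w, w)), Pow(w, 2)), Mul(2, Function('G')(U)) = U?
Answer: Pow(Add(933888000, Mul(10, I, Pow(146, Rational(1, 2)))), Rational(1, 2)) ≈ Add(30560., Mul(0.e-3, I))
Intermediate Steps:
Function('G')(U) = Mul(Rational(1, 2), U)
a = 160
Function('H')(w) = Mul(2, Pow(w, 3), Add(-46, w)) (Function('H')(w) = Mul(Mul(Add(-46, w), Mul(2, w)), Pow(w, 2)) = Mul(Mul(2, w, Add(-46, w)), Pow(w, 2)) = Mul(2, Pow(w, 3), Add(-46, w)))
Pow(Add(Pow(Add(-14641, Function('G')(82)), Rational(1, 2)), Function('H')(a)), Rational(1, 2)) = Pow(Add(Pow(Add(-14641, Mul(Rational(1, 2), 82)), Rational(1, 2)), Mul(2, Pow(160, 3), Add(-46, 160))), Rational(1, 2)) = Pow(Add(Pow(Add(-14641, 41), Rational(1, 2)), Mul(2, 4096000, 114)), Rational(1, 2)) = Pow(Add(Pow(-14600, Rational(1, 2)), 933888000), Rational(1, 2)) = Pow(Add(Mul(10, I, Pow(146, Rational(1, 2))), 933888000), Rational(1, 2)) = Pow(Add(933888000, Mul(10, I, Pow(146, Rational(1, 2)))), Rational(1, 2))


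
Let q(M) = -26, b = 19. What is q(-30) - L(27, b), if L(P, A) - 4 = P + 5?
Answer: -62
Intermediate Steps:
L(P, A) = 9 + P (L(P, A) = 4 + (P + 5) = 4 + (5 + P) = 9 + P)
q(-30) - L(27, b) = -26 - (9 + 27) = -26 - 1*36 = -26 - 36 = -62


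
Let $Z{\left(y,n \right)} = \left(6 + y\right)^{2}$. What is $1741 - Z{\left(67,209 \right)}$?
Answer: $-3588$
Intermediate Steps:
$1741 - Z{\left(67,209 \right)} = 1741 - \left(6 + 67\right)^{2} = 1741 - 73^{2} = 1741 - 5329 = -3588$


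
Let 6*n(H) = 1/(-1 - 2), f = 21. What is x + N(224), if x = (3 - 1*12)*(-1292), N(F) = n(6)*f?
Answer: 69761/6 ≈ 11627.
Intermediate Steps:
n(H) = -1/18 (n(H) = 1/(6*(-1 - 2)) = (⅙)/(-3) = (⅙)*(-⅓) = -1/18)
N(F) = -7/6 (N(F) = -1/18*21 = -7/6)
x = 11628 (x = (3 - 12)*(-1292) = -9*(-1292) = 11628)
x + N(224) = 11628 - 7/6 = 69761/6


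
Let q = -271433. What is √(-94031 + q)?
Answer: 2*I*√91366 ≈ 604.54*I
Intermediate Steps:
√(-94031 + q) = √(-94031 - 271433) = √(-365464) = 2*I*√91366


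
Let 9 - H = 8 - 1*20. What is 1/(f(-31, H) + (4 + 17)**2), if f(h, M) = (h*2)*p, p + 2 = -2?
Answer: 1/689 ≈ 0.0014514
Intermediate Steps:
p = -4 (p = -2 - 2 = -4)
H = 21 (H = 9 - (8 - 1*20) = 9 - (8 - 20) = 9 - 1*(-12) = 9 + 12 = 21)
f(h, M) = -8*h (f(h, M) = (h*2)*(-4) = (2*h)*(-4) = -8*h)
1/(f(-31, H) + (4 + 17)**2) = 1/(-8*(-31) + (4 + 17)**2) = 1/(248 + 21**2) = 1/(248 + 441) = 1/689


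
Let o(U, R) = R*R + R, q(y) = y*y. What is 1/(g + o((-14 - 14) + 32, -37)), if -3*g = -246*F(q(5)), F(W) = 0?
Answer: 1/1332 ≈ 0.00075075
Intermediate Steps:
q(y) = y²
o(U, R) = R + R² (o(U, R) = R² + R = R + R²)
g = 0 (g = -(-82)*0 = -⅓*0 = 0)
1/(g + o((-14 - 14) + 32, -37)) = 1/(0 - 37*(1 - 37)) = 1/(0 - 37*(-36)) = 1/(0 + 1332) = 1/1332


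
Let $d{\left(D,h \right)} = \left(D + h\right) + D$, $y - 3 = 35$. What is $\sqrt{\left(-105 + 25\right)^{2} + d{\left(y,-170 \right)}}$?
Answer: $\sqrt{6306} \approx 79.41$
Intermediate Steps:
$y = 38$ ($y = 3 + 35 = 38$)
$d{\left(D,h \right)} = h + 2 D$
$\sqrt{\left(-105 + 25\right)^{2} + d{\left(y,-170 \right)}} = \sqrt{\left(-105 + 25\right)^{2} + \left(-170 + 2 \cdot 38\right)} = \sqrt{\left(-80\right)^{2} + \left(-170 + 76\right)} = \sqrt{6400 - 94} = \sqrt{6306}$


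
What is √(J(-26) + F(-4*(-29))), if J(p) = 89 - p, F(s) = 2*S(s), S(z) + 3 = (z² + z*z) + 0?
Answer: √53933 ≈ 232.23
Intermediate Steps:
S(z) = -3 + 2*z² (S(z) = -3 + ((z² + z*z) + 0) = -3 + ((z² + z²) + 0) = -3 + (2*z² + 0) = -3 + 2*z²)
F(s) = -6 + 4*s² (F(s) = 2*(-3 + 2*s²) = -6 + 4*s²)
√(J(-26) + F(-4*(-29))) = √((89 - 1*(-26)) + (-6 + 4*(-4*(-29))²)) = √((89 + 26) + (-6 + 4*116²)) = √(115 + (-6 + 4*13456)) = √(115 + (-6 + 53824)) = √(115 + 53818) = √53933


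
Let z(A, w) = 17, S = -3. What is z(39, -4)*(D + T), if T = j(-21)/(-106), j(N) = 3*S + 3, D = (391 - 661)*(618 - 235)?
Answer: -93172359/53 ≈ -1.7580e+6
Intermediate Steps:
D = -103410 (D = -270*383 = -103410)
j(N) = -6 (j(N) = 3*(-3) + 3 = -9 + 3 = -6)
T = 3/53 (T = -6/(-106) = -6*(-1/106) = 3/53 ≈ 0.056604)
z(39, -4)*(D + T) = 17*(-103410 + 3/53) = 17*(-5480727/53) = -93172359/53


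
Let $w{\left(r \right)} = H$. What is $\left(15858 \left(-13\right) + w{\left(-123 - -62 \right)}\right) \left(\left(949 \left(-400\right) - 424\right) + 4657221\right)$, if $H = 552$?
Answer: $-879400257594$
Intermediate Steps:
$w{\left(r \right)} = 552$
$\left(15858 \left(-13\right) + w{\left(-123 - -62 \right)}\right) \left(\left(949 \left(-400\right) - 424\right) + 4657221\right) = \left(15858 \left(-13\right) + 552\right) \left(\left(949 \left(-400\right) - 424\right) + 4657221\right) = \left(-206154 + 552\right) \left(\left(-379600 - 424\right) + 4657221\right) = - 205602 \left(-380024 + 4657221\right) = \left(-205602\right) 4277197 = -879400257594$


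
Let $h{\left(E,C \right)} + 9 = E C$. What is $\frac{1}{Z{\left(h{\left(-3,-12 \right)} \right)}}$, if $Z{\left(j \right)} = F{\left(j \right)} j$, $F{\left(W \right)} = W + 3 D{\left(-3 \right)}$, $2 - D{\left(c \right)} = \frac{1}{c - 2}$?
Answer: $\frac{5}{4536} \approx 0.0011023$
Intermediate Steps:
$h{\left(E,C \right)} = -9 + C E$ ($h{\left(E,C \right)} = -9 + E C = -9 + C E$)
$D{\left(c \right)} = 2 - \frac{1}{-2 + c}$ ($D{\left(c \right)} = 2 - \frac{1}{c - 2} = 2 - \frac{1}{-2 + c}$)
$F{\left(W \right)} = \frac{33}{5} + W$ ($F{\left(W \right)} = W + 3 \frac{-5 + 2 \left(-3\right)}{-2 - 3} = W + 3 \frac{-5 - 6}{-5} = W + 3 \left(\left(- \frac{1}{5}\right) \left(-11\right)\right) = W + 3 \cdot \frac{11}{5} = W + \frac{33}{5} = \frac{33}{5} + W$)
$Z{\left(j \right)} = j \left(\frac{33}{5} + j\right)$ ($Z{\left(j \right)} = \left(\frac{33}{5} + j\right) j = j \left(\frac{33}{5} + j\right)$)
$\frac{1}{Z{\left(h{\left(-3,-12 \right)} \right)}} = \frac{1}{\frac{1}{5} \left(-9 - -36\right) \left(33 + 5 \left(-9 - -36\right)\right)} = \frac{1}{\frac{1}{5} \left(-9 + 36\right) \left(33 + 5 \left(-9 + 36\right)\right)} = \frac{1}{\frac{1}{5} \cdot 27 \left(33 + 5 \cdot 27\right)} = \frac{1}{\frac{1}{5} \cdot 27 \left(33 + 135\right)} = \frac{1}{\frac{1}{5} \cdot 27 \cdot 168} = \frac{1}{\frac{4536}{5}} = \frac{5}{4536}$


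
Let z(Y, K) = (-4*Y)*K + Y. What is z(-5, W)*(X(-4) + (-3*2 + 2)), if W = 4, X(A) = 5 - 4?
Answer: -225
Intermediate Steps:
X(A) = 1
z(Y, K) = Y - 4*K*Y (z(Y, K) = -4*K*Y + Y = Y - 4*K*Y)
z(-5, W)*(X(-4) + (-3*2 + 2)) = (-5*(1 - 4*4))*(1 + (-3*2 + 2)) = (-5*(1 - 16))*(1 + (-6 + 2)) = (-5*(-15))*(1 - 4) = 75*(-3) = -225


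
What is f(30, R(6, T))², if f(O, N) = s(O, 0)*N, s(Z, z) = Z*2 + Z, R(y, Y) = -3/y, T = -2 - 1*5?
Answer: 2025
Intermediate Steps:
T = -7 (T = -2 - 5 = -7)
s(Z, z) = 3*Z (s(Z, z) = 2*Z + Z = 3*Z)
f(O, N) = 3*N*O (f(O, N) = (3*O)*N = 3*N*O)
f(30, R(6, T))² = (3*(-3/6)*30)² = (3*(-3*⅙)*30)² = (3*(-½)*30)² = (-45)² = 2025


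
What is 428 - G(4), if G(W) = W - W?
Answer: 428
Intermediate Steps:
G(W) = 0
428 - G(4) = 428 - 1*0 = 428 + 0 = 428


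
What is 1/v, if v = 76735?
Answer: 1/76735 ≈ 1.3032e-5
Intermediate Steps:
1/v = 1/76735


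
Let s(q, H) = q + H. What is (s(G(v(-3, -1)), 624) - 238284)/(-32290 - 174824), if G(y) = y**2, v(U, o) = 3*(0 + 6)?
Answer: 39556/34519 ≈ 1.1459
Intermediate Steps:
v(U, o) = 18 (v(U, o) = 3*6 = 18)
s(q, H) = H + q
(s(G(v(-3, -1)), 624) - 238284)/(-32290 - 174824) = ((624 + 18**2) - 238284)/(-32290 - 174824) = ((624 + 324) - 238284)/(-207114) = (948 - 238284)*(-1/207114) = -237336*(-1/207114) = 39556/34519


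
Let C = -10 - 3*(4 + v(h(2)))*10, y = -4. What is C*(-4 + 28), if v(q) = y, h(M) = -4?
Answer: -240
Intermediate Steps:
v(q) = -4
C = -10 (C = -10 - 3*(4 - 4)*10 = -10 - 3*0*10 = -10 + 0*10 = -10 + 0 = -10)
C*(-4 + 28) = -10*(-4 + 28) = -10*24 = -240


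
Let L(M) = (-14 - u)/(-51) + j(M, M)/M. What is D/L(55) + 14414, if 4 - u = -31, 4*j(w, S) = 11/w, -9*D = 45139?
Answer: 1488849842/161853 ≈ 9198.8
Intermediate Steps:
D = -45139/9 (D = -⅑*45139 = -45139/9 ≈ -5015.4)
j(w, S) = 11/(4*w) (j(w, S) = (11/w)/4 = 11/(4*w))
u = 35 (u = 4 - 1*(-31) = 4 + 31 = 35)
L(M) = 49/51 + 11/(4*M²) (L(M) = (-14 - 1*35)/(-51) + (11/(4*M))/M = (-14 - 35)*(-1/51) + 11/(4*M²) = -49*(-1/51) + 11/(4*M²) = 49/51 + 11/(4*M²))
D/L(55) + 14414 = -45139/(9*(49/51 + (11/4)/55²)) + 14414 = -45139/(9*(49/51 + (11/4)*(1/3025))) + 14414 = -45139/(9*(49/51 + 1/1100)) + 14414 = -45139/(9*53951/56100) + 14414 = -45139/9*56100/53951 + 14414 = -844099300/161853 + 14414 = 1488849842/161853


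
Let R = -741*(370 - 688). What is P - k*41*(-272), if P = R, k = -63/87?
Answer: 6599310/29 ≈ 2.2756e+5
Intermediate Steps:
k = -21/29 (k = -63*1/87 = -21/29 ≈ -0.72414)
R = 235638 (R = -741*(-318) = 235638)
P = 235638
P - k*41*(-272) = 235638 - (-21/29*41)*(-272) = 235638 - (-861)*(-272)/29 = 235638 - 1*234192/29 = 235638 - 234192/29 = 6599310/29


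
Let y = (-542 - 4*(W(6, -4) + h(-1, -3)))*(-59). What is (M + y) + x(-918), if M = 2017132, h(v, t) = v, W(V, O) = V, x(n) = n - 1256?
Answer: 2048116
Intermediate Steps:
x(n) = -1256 + n
y = 33158 (y = (-542 - 4*(6 - 1))*(-59) = (-542 - 4*5)*(-59) = (-542 - 20)*(-59) = -562*(-59) = 33158)
(M + y) + x(-918) = (2017132 + 33158) + (-1256 - 918) = 2050290 - 2174 = 2048116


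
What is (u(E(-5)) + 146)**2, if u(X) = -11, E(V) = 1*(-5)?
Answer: 18225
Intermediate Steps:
E(V) = -5
(u(E(-5)) + 146)**2 = (-11 + 146)**2 = 135**2 = 18225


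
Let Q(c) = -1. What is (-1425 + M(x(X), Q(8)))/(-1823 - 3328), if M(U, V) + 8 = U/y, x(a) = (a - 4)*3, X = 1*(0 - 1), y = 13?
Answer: 18644/66963 ≈ 0.27842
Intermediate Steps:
X = -1 (X = 1*(-1) = -1)
x(a) = -12 + 3*a (x(a) = (-4 + a)*3 = -12 + 3*a)
M(U, V) = -8 + U/13
(-1425 + M(x(X), Q(8)))/(-1823 - 3328) = (-1425 + (-8 + (-12 + 3*(-1))/13))/(-1823 - 3328) = (-1425 + (-8 + (-12 - 3)/13))/(-5151) = (-1425 + (-8 + (1/13)*(-15)))*(-1/5151) = (-1425 + (-8 - 15/13))*(-1/5151) = (-1425 - 119/13)*(-1/5151) = -18644/13*(-1/5151) = 18644/66963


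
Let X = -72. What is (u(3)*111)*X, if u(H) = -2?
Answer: 15984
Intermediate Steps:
(u(3)*111)*X = -2*111*(-72) = -222*(-72) = 15984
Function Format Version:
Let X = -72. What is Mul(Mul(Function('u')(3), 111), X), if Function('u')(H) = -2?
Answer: 15984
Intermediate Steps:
Mul(Mul(Function('u')(3), 111), X) = Mul(Mul(-2, 111), -72) = Mul(-222, -72) = 15984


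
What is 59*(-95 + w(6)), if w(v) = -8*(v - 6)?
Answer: -5605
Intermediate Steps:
w(v) = 48 - 8*v (w(v) = -8*(-6 + v) = 48 - 8*v)
59*(-95 + w(6)) = 59*(-95 + (48 - 8*6)) = 59*(-95 + (48 - 48)) = 59*(-95 + 0) = 59*(-95) = -5605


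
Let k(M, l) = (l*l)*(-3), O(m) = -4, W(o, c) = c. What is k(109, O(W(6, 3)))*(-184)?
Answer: 8832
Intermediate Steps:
k(M, l) = -3*l² (k(M, l) = l²*(-3) = -3*l²)
k(109, O(W(6, 3)))*(-184) = -3*(-4)²*(-184) = -3*16*(-184) = -48*(-184) = 8832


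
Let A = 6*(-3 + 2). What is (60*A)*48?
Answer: -17280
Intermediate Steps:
A = -6 (A = 6*(-1) = -6)
(60*A)*48 = (60*(-6))*48 = -360*48 = -17280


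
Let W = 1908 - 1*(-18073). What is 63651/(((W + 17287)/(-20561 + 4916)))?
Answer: -142259985/5324 ≈ -26721.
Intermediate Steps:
W = 19981 (W = 1908 + 18073 = 19981)
63651/(((W + 17287)/(-20561 + 4916))) = 63651/(((19981 + 17287)/(-20561 + 4916))) = 63651/((37268/(-15645))) = 63651/((37268*(-1/15645))) = 63651/(-5324/2235) = 63651*(-2235/5324) = -142259985/5324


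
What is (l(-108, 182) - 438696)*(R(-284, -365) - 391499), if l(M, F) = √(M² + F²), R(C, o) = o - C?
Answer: 171784579680 - 783160*√11197 ≈ 1.7170e+11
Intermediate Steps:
l(M, F) = √(F² + M²)
(l(-108, 182) - 438696)*(R(-284, -365) - 391499) = (√(182² + (-108)²) - 438696)*((-365 - 1*(-284)) - 391499) = (√(33124 + 11664) - 438696)*((-365 + 284) - 391499) = (√44788 - 438696)*(-81 - 391499) = (2*√11197 - 438696)*(-391580) = (-438696 + 2*√11197)*(-391580) = 171784579680 - 783160*√11197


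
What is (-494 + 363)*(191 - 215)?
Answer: 3144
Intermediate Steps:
(-494 + 363)*(191 - 215) = -131*(-24) = 3144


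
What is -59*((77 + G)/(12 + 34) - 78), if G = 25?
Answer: 102837/23 ≈ 4471.2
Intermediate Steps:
-59*((77 + G)/(12 + 34) - 78) = -59*((77 + 25)/(12 + 34) - 78) = -59*(102/46 - 78) = -59*(102*(1/46) - 78) = -59*(51/23 - 78) = -59*(-1743/23) = 102837/23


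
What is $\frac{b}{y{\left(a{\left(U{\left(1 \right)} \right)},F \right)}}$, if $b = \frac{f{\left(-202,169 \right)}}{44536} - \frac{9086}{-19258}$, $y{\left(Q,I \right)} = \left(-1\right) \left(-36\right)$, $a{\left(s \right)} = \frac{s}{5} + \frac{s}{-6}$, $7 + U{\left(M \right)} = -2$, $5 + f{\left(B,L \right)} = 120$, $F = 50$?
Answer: $\frac{67811461}{5146045728} \approx 0.013177$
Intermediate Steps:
$f{\left(B,L \right)} = 115$ ($f{\left(B,L \right)} = -5 + 120 = 115$)
$U{\left(M \right)} = -9$ ($U{\left(M \right)} = -7 - 2 = -9$)
$a{\left(s \right)} = \frac{s}{30}$ ($a{\left(s \right)} = s \frac{1}{5} + s \left(- \frac{1}{6}\right) = \frac{s}{5} - \frac{s}{6} = \frac{s}{30}$)
$y{\left(Q,I \right)} = 36$
$b = \frac{203434383}{428837144}$ ($b = \frac{115}{44536} - \frac{9086}{-19258} = 115 \cdot \frac{1}{44536} - - \frac{4543}{9629} = \frac{115}{44536} + \frac{4543}{9629} = \frac{203434383}{428837144} \approx 0.47439$)
$\frac{b}{y{\left(a{\left(U{\left(1 \right)} \right)},F \right)}} = \frac{203434383}{428837144 \cdot 36} = \frac{203434383}{428837144} \cdot \frac{1}{36} = \frac{67811461}{5146045728}$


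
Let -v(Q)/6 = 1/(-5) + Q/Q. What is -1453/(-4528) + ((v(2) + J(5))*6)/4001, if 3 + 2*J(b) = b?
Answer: 28551073/90582640 ≈ 0.31519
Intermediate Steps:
J(b) = -3/2 + b/2
v(Q) = -24/5 (v(Q) = -6*(1/(-5) + Q/Q) = -6*(1*(-⅕) + 1) = -6*(-⅕ + 1) = -6*⅘ = -24/5)
-1453/(-4528) + ((v(2) + J(5))*6)/4001 = -1453/(-4528) + ((-24/5 + (-3/2 + (½)*5))*6)/4001 = -1453*(-1/4528) + ((-24/5 + (-3/2 + 5/2))*6)*(1/4001) = 1453/4528 + ((-24/5 + 1)*6)*(1/4001) = 1453/4528 - 19/5*6*(1/4001) = 1453/4528 - 114/5*1/4001 = 1453/4528 - 114/20005 = 28551073/90582640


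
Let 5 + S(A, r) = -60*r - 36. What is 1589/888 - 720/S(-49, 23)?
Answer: 2897329/1261848 ≈ 2.2961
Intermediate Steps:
S(A, r) = -41 - 60*r (S(A, r) = -5 + (-60*r - 36) = -5 + (-36 - 60*r) = -41 - 60*r)
1589/888 - 720/S(-49, 23) = 1589/888 - 720/(-41 - 60*23) = 1589*(1/888) - 720/(-41 - 1380) = 1589/888 - 720/(-1421) = 1589/888 - 720*(-1/1421) = 1589/888 + 720/1421 = 2897329/1261848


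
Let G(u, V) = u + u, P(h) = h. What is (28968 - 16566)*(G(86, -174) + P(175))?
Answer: 4303494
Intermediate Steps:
G(u, V) = 2*u
(28968 - 16566)*(G(86, -174) + P(175)) = (28968 - 16566)*(2*86 + 175) = 12402*(172 + 175) = 12402*347 = 4303494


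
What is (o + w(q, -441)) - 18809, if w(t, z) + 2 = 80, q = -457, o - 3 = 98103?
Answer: 79375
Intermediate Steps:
o = 98106 (o = 3 + 98103 = 98106)
w(t, z) = 78 (w(t, z) = -2 + 80 = 78)
(o + w(q, -441)) - 18809 = (98106 + 78) - 18809 = 98184 - 18809 = 79375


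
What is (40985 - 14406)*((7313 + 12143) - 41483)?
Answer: -585455633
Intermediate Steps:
(40985 - 14406)*((7313 + 12143) - 41483) = 26579*(19456 - 41483) = 26579*(-22027) = -585455633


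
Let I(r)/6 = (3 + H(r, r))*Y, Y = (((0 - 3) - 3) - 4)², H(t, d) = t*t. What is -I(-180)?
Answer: -19441800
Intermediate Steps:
H(t, d) = t²
Y = 100 (Y = ((-3 - 3) - 4)² = (-6 - 4)² = (-10)² = 100)
I(r) = 1800 + 600*r² (I(r) = 6*((3 + r²)*100) = 6*(300 + 100*r²) = 1800 + 600*r²)
-I(-180) = -(1800 + 600*(-180)²) = -(1800 + 600*32400) = -(1800 + 19440000) = -1*19441800 = -19441800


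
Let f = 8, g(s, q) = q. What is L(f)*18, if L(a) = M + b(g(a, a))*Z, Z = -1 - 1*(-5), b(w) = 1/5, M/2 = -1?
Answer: -108/5 ≈ -21.600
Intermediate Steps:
M = -2 (M = 2*(-1) = -2)
b(w) = ⅕
Z = 4 (Z = -1 + 5 = 4)
L(a) = -6/5 (L(a) = -2 + (⅕)*4 = -2 + ⅘ = -6/5)
L(f)*18 = -6/5*18 = -108/5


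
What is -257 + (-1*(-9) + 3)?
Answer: -245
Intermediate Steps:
-257 + (-1*(-9) + 3) = -257 + (9 + 3) = -257 + 12 = -245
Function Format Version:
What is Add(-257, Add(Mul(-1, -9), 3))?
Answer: -245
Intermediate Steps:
Add(-257, Add(Mul(-1, -9), 3)) = Add(-257, Add(9, 3)) = Add(-257, 12) = -245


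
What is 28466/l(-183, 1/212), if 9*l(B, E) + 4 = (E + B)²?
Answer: 3838127712/501624083 ≈ 7.6514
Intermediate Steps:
l(B, E) = -4/9 + (B + E)²/9 (l(B, E) = -4/9 + (E + B)²/9 = -4/9 + (B + E)²/9)
28466/l(-183, 1/212) = 28466/(-4/9 + (-183 + 1/212)²/9) = 28466/(-4/9 + (-38795/212)²/9) = 28466/(-4/9 + (⅑)*(1505052025/44944)) = 28466/(-4/9 + 1505052025/404496) = 28466/(501624083/134832) = 28466*(134832/501624083) = 3838127712/501624083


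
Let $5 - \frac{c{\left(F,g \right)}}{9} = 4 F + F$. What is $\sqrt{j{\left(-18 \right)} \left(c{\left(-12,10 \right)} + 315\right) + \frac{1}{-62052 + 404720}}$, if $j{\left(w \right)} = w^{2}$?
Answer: $\frac{\sqrt{8560017014615267}}{171334} \approx 540.0$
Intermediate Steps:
$c{\left(F,g \right)} = 45 - 45 F$ ($c{\left(F,g \right)} = 45 - 9 \left(4 F + F\right) = 45 - 9 \cdot 5 F = 45 - 45 F$)
$\sqrt{j{\left(-18 \right)} \left(c{\left(-12,10 \right)} + 315\right) + \frac{1}{-62052 + 404720}} = \sqrt{\left(-18\right)^{2} \left(\left(45 - -540\right) + 315\right) + \frac{1}{-62052 + 404720}} = \sqrt{324 \left(\left(45 + 540\right) + 315\right) + \frac{1}{342668}} = \sqrt{324 \left(585 + 315\right) + \frac{1}{342668}} = \sqrt{324 \cdot 900 + \frac{1}{342668}} = \sqrt{291600 + \frac{1}{342668}} = \sqrt{\frac{99921988801}{342668}} = \frac{\sqrt{8560017014615267}}{171334}$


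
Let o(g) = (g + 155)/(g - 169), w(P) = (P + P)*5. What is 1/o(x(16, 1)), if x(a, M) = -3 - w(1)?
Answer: -91/71 ≈ -1.2817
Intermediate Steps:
w(P) = 10*P (w(P) = (2*P)*5 = 10*P)
x(a, M) = -13 (x(a, M) = -3 - 10 = -13)
o(g) = (155 + g)/(-169 + g)
1/o(x(16, 1)) = 1/((155 - 13)/(-169 - 13)) = 1/(142/(-182)) = 1/(-1/182*142) = 1/(-71/91) = -91/71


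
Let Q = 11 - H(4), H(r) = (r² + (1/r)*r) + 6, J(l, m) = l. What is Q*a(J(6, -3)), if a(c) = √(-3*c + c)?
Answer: -24*I*√3 ≈ -41.569*I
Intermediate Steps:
a(c) = √2*√(-c) (a(c) = √(-2*c) = √2*√(-c))
H(r) = 7 + r² (H(r) = (r² + r/r) + 6 = (r² + 1) + 6 = (1 + r²) + 6 = 7 + r²)
Q = -12 (Q = 11 - (7 + 4²) = 11 - (7 + 16) = 11 - 1*23 = 11 - 23 = -12)
Q*a(J(6, -3)) = -12*√2*√(-1*6) = -12*√2*√(-6) = -12*√2*I*√6 = -24*I*√3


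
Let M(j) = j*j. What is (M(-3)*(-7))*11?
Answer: -693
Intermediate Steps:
M(j) = j²
(M(-3)*(-7))*11 = ((-3)²*(-7))*11 = (9*(-7))*11 = -63*11 = -693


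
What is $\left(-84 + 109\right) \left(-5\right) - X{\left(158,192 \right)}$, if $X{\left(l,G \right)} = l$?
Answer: $-283$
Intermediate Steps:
$\left(-84 + 109\right) \left(-5\right) - X{\left(158,192 \right)} = \left(-84 + 109\right) \left(-5\right) - 158 = 25 \left(-5\right) - 158 = -125 - 158 = -283$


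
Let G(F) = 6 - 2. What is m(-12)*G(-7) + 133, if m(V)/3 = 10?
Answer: 253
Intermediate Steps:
m(V) = 30 (m(V) = 3*10 = 30)
G(F) = 4
m(-12)*G(-7) + 133 = 30*4 + 133 = 120 + 133 = 253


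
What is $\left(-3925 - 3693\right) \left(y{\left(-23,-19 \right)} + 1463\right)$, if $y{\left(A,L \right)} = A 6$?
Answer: $-10093850$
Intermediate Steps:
$y{\left(A,L \right)} = 6 A$
$\left(-3925 - 3693\right) \left(y{\left(-23,-19 \right)} + 1463\right) = \left(-3925 - 3693\right) \left(6 \left(-23\right) + 1463\right) = - 7618 \left(-138 + 1463\right) = \left(-7618\right) 1325 = -10093850$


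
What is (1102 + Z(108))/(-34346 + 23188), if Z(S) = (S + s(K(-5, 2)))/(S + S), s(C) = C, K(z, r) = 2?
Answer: -119071/1205064 ≈ -0.098809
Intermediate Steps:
Z(S) = (2 + S)/(2*S) (Z(S) = (S + 2)/(S + S) = (2 + S)/((2*S)) = (2 + S)*(1/(2*S)) = (2 + S)/(2*S))
(1102 + Z(108))/(-34346 + 23188) = (1102 + (½)*(2 + 108)/108)/(-34346 + 23188) = (1102 + (½)*(1/108)*110)/(-11158) = (1102 + 55/108)*(-1/11158) = (119071/108)*(-1/11158) = -119071/1205064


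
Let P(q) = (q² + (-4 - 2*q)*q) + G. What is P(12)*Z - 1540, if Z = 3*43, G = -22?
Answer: -29146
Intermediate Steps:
Z = 129
P(q) = -22 + q² + q*(-4 - 2*q) (P(q) = (q² + (-4 - 2*q)*q) - 22 = (q² + q*(-4 - 2*q)) - 22 = -22 + q² + q*(-4 - 2*q))
P(12)*Z - 1540 = (-22 - 1*12² - 4*12)*129 - 1540 = (-22 - 1*144 - 48)*129 - 1540 = (-22 - 144 - 48)*129 - 1540 = -214*129 - 1540 = -27606 - 1540 = -29146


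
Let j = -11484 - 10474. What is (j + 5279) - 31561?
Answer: -48240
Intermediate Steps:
j = -21958
(j + 5279) - 31561 = (-21958 + 5279) - 31561 = -16679 - 31561 = -48240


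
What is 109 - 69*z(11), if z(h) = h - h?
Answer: 109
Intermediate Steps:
z(h) = 0
109 - 69*z(11) = 109 - 69*0 = 109 + 0 = 109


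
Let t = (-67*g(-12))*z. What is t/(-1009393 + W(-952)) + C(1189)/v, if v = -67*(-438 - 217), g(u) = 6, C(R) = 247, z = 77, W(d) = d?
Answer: 45942043/1266828295 ≈ 0.036265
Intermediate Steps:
v = 43885 (v = -67*(-655) = 43885)
t = -30954 (t = -67*6*77 = -402*77 = -30954)
t/(-1009393 + W(-952)) + C(1189)/v = -30954/(-1009393 - 952) + 247/43885 = -30954/(-1010345) + 247*(1/43885) = -30954*(-1/1010345) + 247/43885 = 4422/144335 + 247/43885 = 45942043/1266828295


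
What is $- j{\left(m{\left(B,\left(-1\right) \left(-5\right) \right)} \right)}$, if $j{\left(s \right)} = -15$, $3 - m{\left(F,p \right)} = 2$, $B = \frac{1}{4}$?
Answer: $15$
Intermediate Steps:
$B = \frac{1}{4} \approx 0.25$
$m{\left(F,p \right)} = 1$ ($m{\left(F,p \right)} = 3 - 2 = 1$)
$- j{\left(m{\left(B,\left(-1\right) \left(-5\right) \right)} \right)} = \left(-1\right) \left(-15\right) = 15$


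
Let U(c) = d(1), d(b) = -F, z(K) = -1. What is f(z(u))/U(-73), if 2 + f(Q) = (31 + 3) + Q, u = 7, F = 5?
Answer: -31/5 ≈ -6.2000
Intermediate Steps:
f(Q) = 32 + Q (f(Q) = -2 + ((31 + 3) + Q) = -2 + (34 + Q) = 32 + Q)
d(b) = -5 (d(b) = -1*5 = -5)
U(c) = -5
f(z(u))/U(-73) = (32 - 1)/(-5) = 31*(-⅕) = -31/5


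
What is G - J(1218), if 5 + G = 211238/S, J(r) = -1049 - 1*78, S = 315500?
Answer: 177101119/157750 ≈ 1122.7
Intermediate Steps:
J(r) = -1127 (J(r) = -1049 - 78 = -1127)
G = -683131/157750 (G = -5 + 211238/315500 = -5 + 211238*(1/315500) = -5 + 105619/157750 = -683131/157750 ≈ -4.3305)
G - J(1218) = -683131/157750 - 1*(-1127) = -683131/157750 + 1127 = 177101119/157750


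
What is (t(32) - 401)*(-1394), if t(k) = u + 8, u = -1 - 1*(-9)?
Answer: 536690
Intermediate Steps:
u = 8 (u = -1 + 9 = 8)
t(k) = 16 (t(k) = 8 + 8 = 16)
(t(32) - 401)*(-1394) = (16 - 401)*(-1394) = -385*(-1394) = 536690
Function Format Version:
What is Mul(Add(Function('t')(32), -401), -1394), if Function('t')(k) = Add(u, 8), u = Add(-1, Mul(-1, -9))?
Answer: 536690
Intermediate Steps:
u = 8 (u = Add(-1, 9) = 8)
Function('t')(k) = 16 (Function('t')(k) = Add(8, 8) = 16)
Mul(Add(Function('t')(32), -401), -1394) = Mul(Add(16, -401), -1394) = Mul(-385, -1394) = 536690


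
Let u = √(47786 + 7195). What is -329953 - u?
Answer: -329953 - 3*√6109 ≈ -3.3019e+5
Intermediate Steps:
u = 3*√6109 (u = √54981 = 3*√6109 ≈ 234.48)
-329953 - u = -329953 - 3*√6109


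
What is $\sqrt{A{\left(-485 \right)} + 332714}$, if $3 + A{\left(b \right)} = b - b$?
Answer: $\sqrt{332711} \approx 576.81$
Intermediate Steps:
$A{\left(b \right)} = -3$ ($A{\left(b \right)} = -3 + \left(b - b\right) = -3 + 0 = -3$)
$\sqrt{A{\left(-485 \right)} + 332714} = \sqrt{-3 + 332714} = \sqrt{332711}$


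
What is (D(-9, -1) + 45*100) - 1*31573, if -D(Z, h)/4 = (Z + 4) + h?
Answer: -27049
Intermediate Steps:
D(Z, h) = -16 - 4*Z - 4*h (D(Z, h) = -4*((Z + 4) + h) = -4*((4 + Z) + h) = -4*(4 + Z + h) = -16 - 4*Z - 4*h)
(D(-9, -1) + 45*100) - 1*31573 = ((-16 - 4*(-9) - 4*(-1)) + 45*100) - 1*31573 = ((-16 + 36 + 4) + 4500) - 31573 = (24 + 4500) - 31573 = 4524 - 31573 = -27049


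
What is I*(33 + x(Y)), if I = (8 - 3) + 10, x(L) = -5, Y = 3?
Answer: 420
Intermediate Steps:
I = 15 (I = 5 + 10 = 15)
I*(33 + x(Y)) = 15*(33 - 5) = 15*28 = 420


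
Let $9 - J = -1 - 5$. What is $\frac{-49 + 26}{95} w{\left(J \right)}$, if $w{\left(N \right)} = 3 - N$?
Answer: $\frac{276}{95} \approx 2.9053$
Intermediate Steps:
$J = 15$ ($J = 9 - \left(-1 - 5\right) = 9 - -6 = 9 + 6 = 15$)
$\frac{-49 + 26}{95} w{\left(J \right)} = \frac{-49 + 26}{95} \left(3 - 15\right) = \frac{1}{95} \left(-23\right) \left(3 - 15\right) = \left(- \frac{23}{95}\right) \left(-12\right) = \frac{276}{95}$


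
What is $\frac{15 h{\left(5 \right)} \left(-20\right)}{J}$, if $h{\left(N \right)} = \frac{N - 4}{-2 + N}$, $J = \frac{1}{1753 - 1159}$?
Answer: $-59400$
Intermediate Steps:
$J = \frac{1}{594} \approx 0.0016835$
$h{\left(N \right)} = \frac{-4 + N}{-2 + N}$
$\frac{15 h{\left(5 \right)} \left(-20\right)}{J} = 15 \frac{-4 + 5}{-2 + 5} \left(-20\right) \frac{1}{\frac{1}{594}} = 15 \cdot \frac{1}{3} \cdot 1 \left(-20\right) 594 = 15 \cdot \frac{1}{3} \left(-20\right) 594 = 5 \left(-20\right) 594 = \left(-100\right) 594 = -59400$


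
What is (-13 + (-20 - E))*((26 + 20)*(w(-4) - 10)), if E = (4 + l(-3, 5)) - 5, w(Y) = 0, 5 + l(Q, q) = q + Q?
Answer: 13340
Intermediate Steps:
l(Q, q) = -5 + Q + q (l(Q, q) = -5 + (q + Q) = -5 + (Q + q) = -5 + Q + q)
E = -4 (E = (4 + (-5 - 3 + 5)) - 5 = (4 - 3) - 5 = 1 - 5 = -4)
(-13 + (-20 - E))*((26 + 20)*(w(-4) - 10)) = (-13 + (-20 - 1*(-4)))*((26 + 20)*(0 - 10)) = (-13 + (-20 + 4))*(46*(-10)) = (-13 - 16)*(-460) = -29*(-460) = 13340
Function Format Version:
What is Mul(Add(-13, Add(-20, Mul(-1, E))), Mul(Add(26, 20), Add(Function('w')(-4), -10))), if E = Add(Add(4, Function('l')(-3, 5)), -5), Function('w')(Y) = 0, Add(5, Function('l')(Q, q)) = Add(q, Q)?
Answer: 13340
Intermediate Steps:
Function('l')(Q, q) = Add(-5, Q, q) (Function('l')(Q, q) = Add(-5, Add(q, Q)) = Add(-5, Add(Q, q)) = Add(-5, Q, q))
E = -4 (E = Add(Add(4, Add(-5, -3, 5)), -5) = Add(Add(4, -3), -5) = Add(1, -5) = -4)
Mul(Add(-13, Add(-20, Mul(-1, E))), Mul(Add(26, 20), Add(Function('w')(-4), -10))) = Mul(Add(-13, Add(-20, Mul(-1, -4))), Mul(Add(26, 20), Add(0, -10))) = Mul(Add(-13, Add(-20, 4)), Mul(46, -10)) = Mul(Add(-13, -16), -460) = Mul(-29, -460) = 13340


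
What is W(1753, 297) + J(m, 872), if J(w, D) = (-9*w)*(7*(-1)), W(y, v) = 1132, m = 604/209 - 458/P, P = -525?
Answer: 7153166/5225 ≈ 1369.0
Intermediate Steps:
m = 412822/109725 (m = 604/209 - 458/(-525) = 604*(1/209) - 458*(-1/525) = 604/209 + 458/525 = 412822/109725 ≈ 3.7623)
J(w, D) = 63*w (J(w, D) = -9*w*(-7) = 63*w)
W(1753, 297) + J(m, 872) = 1132 + 63*(412822/109725) = 1132 + 1238466/5225 = 7153166/5225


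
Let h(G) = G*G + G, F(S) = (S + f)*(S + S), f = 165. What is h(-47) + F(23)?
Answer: 10810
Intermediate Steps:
F(S) = 2*S*(165 + S) (F(S) = (S + 165)*(S + S) = (165 + S)*(2*S) = 2*S*(165 + S))
h(G) = G + G² (h(G) = G² + G = G + G²)
h(-47) + F(23) = -47*(1 - 47) + 2*23*(165 + 23) = -47*(-46) + 2*23*188 = 2162 + 8648 = 10810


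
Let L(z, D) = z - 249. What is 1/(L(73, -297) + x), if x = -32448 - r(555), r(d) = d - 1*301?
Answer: -1/32878 ≈ -3.0415e-5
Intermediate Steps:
r(d) = -301 + d (r(d) = d - 301 = -301 + d)
x = -32702 (x = -32448 - (-301 + 555) = -32448 - 1*254 = -32448 - 254 = -32702)
L(z, D) = -249 + z
1/(L(73, -297) + x) = 1/((-249 + 73) - 32702) = 1/(-176 - 32702) = 1/(-32878) = -1/32878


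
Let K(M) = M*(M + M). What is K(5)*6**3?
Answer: 10800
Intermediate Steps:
K(M) = 2*M**2 (K(M) = M*(2*M) = 2*M**2)
K(5)*6**3 = (2*5**2)*6**3 = (2*25)*216 = 50*216 = 10800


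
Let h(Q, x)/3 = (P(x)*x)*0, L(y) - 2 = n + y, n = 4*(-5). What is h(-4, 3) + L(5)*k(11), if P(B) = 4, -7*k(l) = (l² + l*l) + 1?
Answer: 3159/7 ≈ 451.29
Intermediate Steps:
n = -20
k(l) = -⅐ - 2*l²/7 (k(l) = -((l² + l*l) + 1)/7 = -((l² + l²) + 1)/7 = -(2*l² + 1)/7 = -(1 + 2*l²)/7 = -⅐ - 2*l²/7)
L(y) = -18 + y (L(y) = 2 + (-20 + y) = -18 + y)
h(Q, x) = 0 (h(Q, x) = 3*((4*x)*0) = 3*0 = 0)
h(-4, 3) + L(5)*k(11) = 0 + (-18 + 5)*(-⅐ - 2/7*11²) = 0 - 13*(-⅐ - 2/7*121) = 0 - 13*(-⅐ - 242/7) = 0 - 13*(-243/7) = 0 + 3159/7 = 3159/7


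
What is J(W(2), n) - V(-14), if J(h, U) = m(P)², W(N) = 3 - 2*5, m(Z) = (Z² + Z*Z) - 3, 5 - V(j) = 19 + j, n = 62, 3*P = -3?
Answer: 1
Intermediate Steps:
P = -1 (P = (⅓)*(-3) = -1)
V(j) = -14 - j (V(j) = 5 - (19 + j) = 5 + (-19 - j) = -14 - j)
m(Z) = -3 + 2*Z² (m(Z) = (Z² + Z²) - 3 = 2*Z² - 3 = -3 + 2*Z²)
W(N) = -7 (W(N) = 3 - 10 = -7)
J(h, U) = 1 (J(h, U) = (-3 + 2*(-1)²)² = (-3 + 2*1)² = (-3 + 2)² = (-1)² = 1)
J(W(2), n) - V(-14) = 1 - (-14 - 1*(-14)) = 1 - (-14 + 14) = 1 - 1*0 = 1 + 0 = 1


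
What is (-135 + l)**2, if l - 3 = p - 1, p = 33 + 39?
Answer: 3721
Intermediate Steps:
p = 72
l = 74 (l = 3 + (72 - 1) = 3 + 71 = 74)
(-135 + l)**2 = (-135 + 74)**2 = (-61)**2 = 3721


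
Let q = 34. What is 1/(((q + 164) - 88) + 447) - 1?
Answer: -556/557 ≈ -0.99820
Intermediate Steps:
1/(((q + 164) - 88) + 447) - 1 = 1/(((34 + 164) - 88) + 447) - 1 = 1/((198 - 88) + 447) - 1 = 1/(110 + 447) - 1 = 1/557 - 1 = -556/557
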